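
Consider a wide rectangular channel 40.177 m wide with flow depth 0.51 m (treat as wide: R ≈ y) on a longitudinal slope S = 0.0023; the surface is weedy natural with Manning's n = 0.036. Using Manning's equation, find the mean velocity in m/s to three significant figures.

0.850 m/s

A = b·y = 40.177 × 0.51 = 20.49 m²
Wide channel: R ≈ y = 0.51 m
Q = (1/n)·A·R^(2/3)·S^(1/2) = (1/0.036) × 20.49 × 0.5100^(2/3) × 0.0023^(1/2) = 17.42 m³/s
V = Q/A = 17.42/20.49 = 0.8504 m/s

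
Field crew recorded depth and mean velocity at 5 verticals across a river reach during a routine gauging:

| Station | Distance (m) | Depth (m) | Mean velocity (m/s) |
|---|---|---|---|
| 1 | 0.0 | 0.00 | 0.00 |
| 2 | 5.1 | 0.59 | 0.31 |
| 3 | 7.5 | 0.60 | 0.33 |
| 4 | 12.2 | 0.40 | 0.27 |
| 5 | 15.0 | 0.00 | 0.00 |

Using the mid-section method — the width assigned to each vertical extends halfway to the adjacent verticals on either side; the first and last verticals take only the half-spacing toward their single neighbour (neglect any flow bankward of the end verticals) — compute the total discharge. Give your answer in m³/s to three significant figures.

w_2 = (7.5 − 0.0)/2 = 3.75 m; q_2 = 0.31 × 0.59 × 3.75 = 0.6859 m³/s
w_3 = (12.2 − 5.1)/2 = 3.55 m; q_3 = 0.33 × 0.60 × 3.55 = 0.7029 m³/s
w_4 = (15.0 − 7.5)/2 = 3.75 m; q_4 = 0.27 × 0.40 × 3.75 = 0.4050 m³/s
Stations 1, 5 contribute zero (depth or velocity is 0).
Q = Σ qᵢ = 1.794 m³/s

1.79 m³/s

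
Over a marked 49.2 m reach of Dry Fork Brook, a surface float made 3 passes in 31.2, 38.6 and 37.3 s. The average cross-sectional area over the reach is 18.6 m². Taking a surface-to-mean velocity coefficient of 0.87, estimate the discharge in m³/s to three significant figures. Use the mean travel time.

t̄ = (31.2 + 38.6 + 37.3) / 3 = 35.7 s
v_surface = L / t̄ = 49.2 / 35.7 = 1.378 m/s
v_mean = 0.87 × 1.378 = 1.199 m/s
Q = A × v_mean = 18.6 × 1.199 = 22.30 m³/s

22.3 m³/s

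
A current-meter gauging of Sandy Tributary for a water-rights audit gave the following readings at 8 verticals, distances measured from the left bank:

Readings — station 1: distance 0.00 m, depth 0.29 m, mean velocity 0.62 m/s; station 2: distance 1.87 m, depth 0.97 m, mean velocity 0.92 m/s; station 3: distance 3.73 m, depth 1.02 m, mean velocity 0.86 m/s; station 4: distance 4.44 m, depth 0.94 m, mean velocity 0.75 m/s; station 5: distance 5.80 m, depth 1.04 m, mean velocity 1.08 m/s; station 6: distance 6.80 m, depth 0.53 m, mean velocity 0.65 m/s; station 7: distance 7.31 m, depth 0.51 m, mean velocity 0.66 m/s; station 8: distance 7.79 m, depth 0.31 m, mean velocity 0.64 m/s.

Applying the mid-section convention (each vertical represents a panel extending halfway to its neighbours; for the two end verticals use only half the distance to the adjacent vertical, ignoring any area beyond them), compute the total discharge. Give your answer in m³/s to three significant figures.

w_1 = (1.87 − 0.00)/2 = 0.935 m; q_1 = 0.62 × 0.29 × 0.935 = 0.1681 m³/s
w_2 = (3.73 − 0.00)/2 = 1.865 m; q_2 = 0.92 × 0.97 × 1.865 = 1.664 m³/s
w_3 = (4.44 − 1.87)/2 = 1.285 m; q_3 = 0.86 × 1.02 × 1.285 = 1.127 m³/s
w_4 = (5.80 − 3.73)/2 = 1.035 m; q_4 = 0.75 × 0.94 × 1.035 = 0.7297 m³/s
w_5 = (6.80 − 4.44)/2 = 1.18 m; q_5 = 1.08 × 1.04 × 1.18 = 1.325 m³/s
w_6 = (7.31 − 5.80)/2 = 0.755 m; q_6 = 0.65 × 0.53 × 0.755 = 0.2601 m³/s
w_7 = (7.79 − 6.80)/2 = 0.495 m; q_7 = 0.66 × 0.51 × 0.495 = 0.1666 m³/s
w_8 = (7.79 − 7.31)/2 = 0.24 m; q_8 = 0.64 × 0.31 × 0.24 = 0.04762 m³/s
Q = Σ qᵢ = 5.489 m³/s

5.49 m³/s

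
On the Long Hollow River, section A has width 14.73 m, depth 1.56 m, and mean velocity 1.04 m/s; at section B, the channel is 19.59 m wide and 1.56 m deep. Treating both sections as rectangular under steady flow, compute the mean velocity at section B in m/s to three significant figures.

Q = A₁V₁ = (14.73×1.56) × 1.04 = 23.90 m³/s
A₂ = 19.59 × 1.56 = 30.56 m²
V₂ = Q/A₂ = 23.90/30.56 = 0.7820 m/s

0.782 m/s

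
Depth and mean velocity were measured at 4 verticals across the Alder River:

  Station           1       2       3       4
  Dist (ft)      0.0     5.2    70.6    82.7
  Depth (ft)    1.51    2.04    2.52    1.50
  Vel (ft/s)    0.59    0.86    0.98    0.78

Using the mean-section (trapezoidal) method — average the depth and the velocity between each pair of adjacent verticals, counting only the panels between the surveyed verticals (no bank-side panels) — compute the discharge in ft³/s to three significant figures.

Panel 1-2: Δb = 5.2 ft, d̄ = (1.51+2.04)/2 = 1.775, v̄ = (0.59+0.86)/2 = 0.725 → q = 5.2×1.775×0.725 = 6.692 ft³/s
Panel 2-3: Δb = 65.4 ft, d̄ = (2.04+2.52)/2 = 2.28, v̄ = (0.86+0.98)/2 = 0.92 → q = 65.4×2.28×0.92 = 137.2 ft³/s
Panel 3-4: Δb = 12.1 ft, d̄ = (2.52+1.50)/2 = 2.01, v̄ = (0.98+0.78)/2 = 0.88 → q = 12.1×2.01×0.88 = 21.40 ft³/s
Q = Σ q = 165.3 ft³/s

165 ft³/s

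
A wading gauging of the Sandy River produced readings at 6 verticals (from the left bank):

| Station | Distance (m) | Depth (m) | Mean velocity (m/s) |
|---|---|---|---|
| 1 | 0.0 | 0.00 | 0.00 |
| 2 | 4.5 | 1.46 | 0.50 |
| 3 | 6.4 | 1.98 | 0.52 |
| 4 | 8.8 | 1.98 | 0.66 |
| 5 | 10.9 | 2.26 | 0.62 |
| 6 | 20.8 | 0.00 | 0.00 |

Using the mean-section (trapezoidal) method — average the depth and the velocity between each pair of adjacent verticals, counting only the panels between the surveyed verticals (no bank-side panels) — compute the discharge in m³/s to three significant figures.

Panel 1-2: Δb = 4.5 m, d̄ = (0.00+1.46)/2 = 0.73, v̄ = (0.00+0.50)/2 = 0.25 → q = 4.5×0.73×0.25 = 0.8213 m³/s
Panel 2-3: Δb = 1.9 m, d̄ = (1.46+1.98)/2 = 1.72, v̄ = (0.50+0.52)/2 = 0.51 → q = 1.9×1.72×0.51 = 1.667 m³/s
Panel 3-4: Δb = 2.4 m, d̄ = (1.98+1.98)/2 = 1.98, v̄ = (0.52+0.66)/2 = 0.59 → q = 2.4×1.98×0.59 = 2.804 m³/s
Panel 4-5: Δb = 2.1 m, d̄ = (1.98+2.26)/2 = 2.12, v̄ = (0.66+0.62)/2 = 0.64 → q = 2.1×2.12×0.64 = 2.849 m³/s
Panel 5-6: Δb = 9.9 m, d̄ = (2.26+0.00)/2 = 1.13, v̄ = (0.62+0.00)/2 = 0.31 → q = 9.9×1.13×0.31 = 3.468 m³/s
Q = Σ q = 11.61 m³/s

11.6 m³/s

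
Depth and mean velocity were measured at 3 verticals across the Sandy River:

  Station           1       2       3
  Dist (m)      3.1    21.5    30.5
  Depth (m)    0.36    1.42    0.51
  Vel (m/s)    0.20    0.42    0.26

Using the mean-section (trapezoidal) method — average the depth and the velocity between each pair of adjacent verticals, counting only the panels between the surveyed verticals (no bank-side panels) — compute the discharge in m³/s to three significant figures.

Panel 1-2: Δb = 18.4 m, d̄ = (0.36+1.42)/2 = 0.89, v̄ = (0.20+0.42)/2 = 0.31 → q = 18.4×0.89×0.31 = 5.077 m³/s
Panel 2-3: Δb = 9 m, d̄ = (1.42+0.51)/2 = 0.965, v̄ = (0.42+0.26)/2 = 0.34 → q = 9×0.965×0.34 = 2.953 m³/s
Q = Σ q = 8.029 m³/s

8.03 m³/s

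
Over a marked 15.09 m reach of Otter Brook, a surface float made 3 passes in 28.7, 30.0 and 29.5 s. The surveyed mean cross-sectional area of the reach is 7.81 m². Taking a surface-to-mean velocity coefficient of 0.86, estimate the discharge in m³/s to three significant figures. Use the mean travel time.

3.45 m³/s

t̄ = (28.7 + 30.0 + 29.5) / 3 = 29.4 s
v_surface = L / t̄ = 15.09 / 29.4 = 0.5133 m/s
v_mean = 0.86 × 0.5133 = 0.4414 m/s
Q = A × v_mean = 7.81 × 0.4414 = 3.447 m³/s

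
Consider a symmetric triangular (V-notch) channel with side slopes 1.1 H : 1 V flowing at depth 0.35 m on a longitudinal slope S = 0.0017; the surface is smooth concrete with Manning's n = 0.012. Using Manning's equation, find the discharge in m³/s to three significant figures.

A = z·y² = 1.1×0.35² = 0.1348 m²
P = 2y√(1+z²) = 2×0.35×√(1+1.1²) = 1.041 m
R = A/P = 0.1348/1.041 = 0.1295 m
Q = (1/n)·A·R^(2/3)·S^(1/2) = (1/0.012) × 0.1348 × 0.1295^(2/3) × 0.0017^(1/2) = 0.1185 m³/s

0.119 m³/s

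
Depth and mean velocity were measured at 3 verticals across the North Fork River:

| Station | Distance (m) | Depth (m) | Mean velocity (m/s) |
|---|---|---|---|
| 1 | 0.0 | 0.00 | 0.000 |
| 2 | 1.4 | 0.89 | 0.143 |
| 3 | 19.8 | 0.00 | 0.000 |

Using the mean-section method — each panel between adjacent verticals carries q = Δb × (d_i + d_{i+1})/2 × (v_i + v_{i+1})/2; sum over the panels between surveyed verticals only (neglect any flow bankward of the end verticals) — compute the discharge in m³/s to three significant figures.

0.630 m³/s

Panel 1-2: Δb = 1.4 m, d̄ = (0.00+0.89)/2 = 0.445, v̄ = (0.000+0.143)/2 = 0.0715 → q = 1.4×0.445×0.0715 = 0.04454 m³/s
Panel 2-3: Δb = 18.4 m, d̄ = (0.89+0.00)/2 = 0.445, v̄ = (0.143+0.000)/2 = 0.0715 → q = 18.4×0.445×0.0715 = 0.5854 m³/s
Q = Σ q = 0.6300 m³/s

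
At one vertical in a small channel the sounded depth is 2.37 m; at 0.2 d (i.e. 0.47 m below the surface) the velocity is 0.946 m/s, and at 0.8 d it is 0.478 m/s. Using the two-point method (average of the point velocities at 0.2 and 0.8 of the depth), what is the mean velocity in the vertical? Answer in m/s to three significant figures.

0.712 m/s

v̄ = (0.946 + 0.478) / 2 = 0.7120 m/s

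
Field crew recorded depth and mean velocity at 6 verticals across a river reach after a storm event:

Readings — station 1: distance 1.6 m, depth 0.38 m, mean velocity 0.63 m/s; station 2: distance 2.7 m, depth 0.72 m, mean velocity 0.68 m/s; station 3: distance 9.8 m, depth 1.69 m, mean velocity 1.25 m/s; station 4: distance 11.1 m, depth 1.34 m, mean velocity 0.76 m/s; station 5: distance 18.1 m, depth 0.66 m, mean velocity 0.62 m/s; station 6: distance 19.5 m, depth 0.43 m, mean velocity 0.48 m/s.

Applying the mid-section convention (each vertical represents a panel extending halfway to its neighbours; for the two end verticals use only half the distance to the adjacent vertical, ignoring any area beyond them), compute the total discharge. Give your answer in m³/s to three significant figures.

w_1 = (2.7 − 1.6)/2 = 0.55 m; q_1 = 0.63 × 0.38 × 0.55 = 0.1317 m³/s
w_2 = (9.8 − 1.6)/2 = 4.1 m; q_2 = 0.68 × 0.72 × 4.1 = 2.007 m³/s
w_3 = (11.1 − 2.7)/2 = 4.2 m; q_3 = 1.25 × 1.69 × 4.2 = 8.873 m³/s
w_4 = (18.1 − 9.8)/2 = 4.15 m; q_4 = 0.76 × 1.34 × 4.15 = 4.226 m³/s
w_5 = (19.5 − 11.1)/2 = 4.2 m; q_5 = 0.62 × 0.66 × 4.2 = 1.719 m³/s
w_6 = (19.5 − 18.1)/2 = 0.7 m; q_6 = 0.48 × 0.43 × 0.7 = 0.1445 m³/s
Q = Σ qᵢ = 17.10 m³/s

17.1 m³/s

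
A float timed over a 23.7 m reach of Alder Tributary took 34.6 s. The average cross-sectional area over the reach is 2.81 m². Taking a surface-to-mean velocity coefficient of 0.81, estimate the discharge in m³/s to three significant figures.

v_surface = L / t̄ = 23.7 / 34.6 = 0.6850 m/s
v_mean = 0.81 × 0.6850 = 0.5548 m/s
Q = A × v_mean = 2.81 × 0.5548 = 1.559 m³/s

1.56 m³/s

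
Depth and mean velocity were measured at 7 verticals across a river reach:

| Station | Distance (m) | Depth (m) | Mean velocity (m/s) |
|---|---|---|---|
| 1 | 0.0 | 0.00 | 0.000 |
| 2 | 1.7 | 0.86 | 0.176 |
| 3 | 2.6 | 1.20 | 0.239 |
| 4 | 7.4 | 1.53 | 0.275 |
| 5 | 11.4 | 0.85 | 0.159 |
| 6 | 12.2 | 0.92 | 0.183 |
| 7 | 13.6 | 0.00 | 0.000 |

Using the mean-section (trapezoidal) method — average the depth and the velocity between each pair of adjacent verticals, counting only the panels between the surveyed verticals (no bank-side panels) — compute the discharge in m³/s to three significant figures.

Panel 1-2: Δb = 1.7 m, d̄ = (0.00+0.86)/2 = 0.43, v̄ = (0.000+0.176)/2 = 0.088 → q = 1.7×0.43×0.088 = 0.06433 m³/s
Panel 2-3: Δb = 0.9 m, d̄ = (0.86+1.20)/2 = 1.03, v̄ = (0.176+0.239)/2 = 0.2075 → q = 0.9×1.03×0.2075 = 0.1924 m³/s
Panel 3-4: Δb = 4.8 m, d̄ = (1.20+1.53)/2 = 1.365, v̄ = (0.239+0.275)/2 = 0.257 → q = 4.8×1.365×0.257 = 1.684 m³/s
Panel 4-5: Δb = 4 m, d̄ = (1.53+0.85)/2 = 1.19, v̄ = (0.275+0.159)/2 = 0.217 → q = 4×1.19×0.217 = 1.033 m³/s
Panel 5-6: Δb = 0.8 m, d̄ = (0.85+0.92)/2 = 0.885, v̄ = (0.159+0.183)/2 = 0.171 → q = 0.8×0.885×0.171 = 0.1211 m³/s
Panel 6-7: Δb = 1.4 m, d̄ = (0.92+0.00)/2 = 0.46, v̄ = (0.183+0.000)/2 = 0.0915 → q = 1.4×0.46×0.0915 = 0.05893 m³/s
Q = Σ q = 3.153 m³/s

3.15 m³/s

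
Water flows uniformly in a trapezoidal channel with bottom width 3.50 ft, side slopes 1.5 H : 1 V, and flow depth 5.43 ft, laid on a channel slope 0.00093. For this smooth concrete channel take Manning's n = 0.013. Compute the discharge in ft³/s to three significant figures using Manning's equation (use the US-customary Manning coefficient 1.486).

A = (b + z·y)·y = (3.50 + 1.5×5.43)×5.43 = 63.23 ft²
P = b + 2y√(1+z²) = 3.50 + 2×5.43×√(1+1.5²) = 23.08 ft
R = A/P = 63.23/23.08 = 2.740 ft
Q = (1.486/n)·A·R^(2/3)·S^(1/2) = (1.486/0.013) × 63.23 × 2.740^(2/3) × 0.00093^(1/2) = 431.6 ft³/s

432 ft³/s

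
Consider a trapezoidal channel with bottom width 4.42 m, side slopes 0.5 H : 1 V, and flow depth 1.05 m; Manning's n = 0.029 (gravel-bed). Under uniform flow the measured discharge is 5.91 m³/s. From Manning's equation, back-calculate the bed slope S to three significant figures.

A = (b + z·y)·y = (4.42 + 0.5×1.05)×1.05 = 5.192 m²
P = b + 2y√(1+z²) = 4.42 + 2×1.05×√(1+0.5²) = 6.768 m
R = A/P = 5.192/6.768 = 0.7672 m
S = (Q·n / (1·A·R^(2/3)))² = (5.91×0.029 / (1×5.192×0.8380))² = 0.001551

0.00155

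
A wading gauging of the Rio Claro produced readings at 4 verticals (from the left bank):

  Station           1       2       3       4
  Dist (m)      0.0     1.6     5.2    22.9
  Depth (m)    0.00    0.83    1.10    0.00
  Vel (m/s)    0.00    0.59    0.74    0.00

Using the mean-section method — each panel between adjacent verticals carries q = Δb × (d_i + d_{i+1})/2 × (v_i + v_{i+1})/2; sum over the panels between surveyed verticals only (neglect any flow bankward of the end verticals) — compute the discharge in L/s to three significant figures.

6110 L/s

Panel 1-2: Δb = 1.6 m, d̄ = (0.00+0.83)/2 = 0.415, v̄ = (0.00+0.59)/2 = 0.295 → q = 1.6×0.415×0.295 = 0.1959 m³/s
Panel 2-3: Δb = 3.6 m, d̄ = (0.83+1.10)/2 = 0.965, v̄ = (0.59+0.74)/2 = 0.665 → q = 3.6×0.965×0.665 = 2.310 m³/s
Panel 3-4: Δb = 17.7 m, d̄ = (1.10+0.00)/2 = 0.55, v̄ = (0.74+0.00)/2 = 0.37 → q = 17.7×0.55×0.37 = 3.602 m³/s
Q = Σ q = 6.108 m³/s
= 6.108 × 1000 = 6108 L/s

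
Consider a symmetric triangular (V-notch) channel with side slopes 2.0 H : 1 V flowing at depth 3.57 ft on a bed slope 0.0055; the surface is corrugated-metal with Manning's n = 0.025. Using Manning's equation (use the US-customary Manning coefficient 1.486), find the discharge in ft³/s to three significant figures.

A = z·y² = 2.0×3.57² = 25.49 ft²
P = 2y√(1+z²) = 2×3.57×√(1+2.0²) = 15.97 ft
R = A/P = 25.49/15.97 = 1.597 ft
Q = (1.486/n)·A·R^(2/3)·S^(1/2) = (1.486/0.025) × 25.49 × 1.597^(2/3) × 0.0055^(1/2) = 153.5 ft³/s

153 ft³/s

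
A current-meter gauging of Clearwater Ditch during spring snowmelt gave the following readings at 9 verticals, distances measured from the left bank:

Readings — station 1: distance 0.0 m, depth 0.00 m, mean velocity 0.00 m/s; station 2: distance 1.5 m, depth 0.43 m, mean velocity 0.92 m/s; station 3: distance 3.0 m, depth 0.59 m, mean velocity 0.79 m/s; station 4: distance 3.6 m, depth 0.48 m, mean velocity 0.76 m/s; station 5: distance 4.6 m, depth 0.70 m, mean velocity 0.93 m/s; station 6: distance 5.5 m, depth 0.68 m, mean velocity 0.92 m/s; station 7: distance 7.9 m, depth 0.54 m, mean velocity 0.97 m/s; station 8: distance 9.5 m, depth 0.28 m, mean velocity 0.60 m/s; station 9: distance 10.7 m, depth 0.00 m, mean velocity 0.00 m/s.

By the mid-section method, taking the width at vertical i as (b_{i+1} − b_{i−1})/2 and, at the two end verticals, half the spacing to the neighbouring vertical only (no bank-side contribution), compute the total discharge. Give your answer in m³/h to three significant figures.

15500 m³/h

w_2 = (3.0 − 0.0)/2 = 1.5 m; q_2 = 0.92 × 0.43 × 1.5 = 0.5934 m³/s
w_3 = (3.6 − 1.5)/2 = 1.05 m; q_3 = 0.79 × 0.59 × 1.05 = 0.4894 m³/s
w_4 = (4.6 − 3.0)/2 = 0.8 m; q_4 = 0.76 × 0.48 × 0.8 = 0.2918 m³/s
w_5 = (5.5 − 3.6)/2 = 0.95 m; q_5 = 0.93 × 0.70 × 0.95 = 0.6185 m³/s
w_6 = (7.9 − 4.6)/2 = 1.65 m; q_6 = 0.92 × 0.68 × 1.65 = 1.032 m³/s
w_7 = (9.5 − 5.5)/2 = 2 m; q_7 = 0.97 × 0.54 × 2 = 1.048 m³/s
w_8 = (10.7 − 7.9)/2 = 1.4 m; q_8 = 0.60 × 0.28 × 1.4 = 0.2352 m³/s
Stations 1, 9 contribute zero (depth or velocity is 0).
Q = Σ qᵢ = 4.308 m³/s
= 4.308 × 3600 = 15510 m³/h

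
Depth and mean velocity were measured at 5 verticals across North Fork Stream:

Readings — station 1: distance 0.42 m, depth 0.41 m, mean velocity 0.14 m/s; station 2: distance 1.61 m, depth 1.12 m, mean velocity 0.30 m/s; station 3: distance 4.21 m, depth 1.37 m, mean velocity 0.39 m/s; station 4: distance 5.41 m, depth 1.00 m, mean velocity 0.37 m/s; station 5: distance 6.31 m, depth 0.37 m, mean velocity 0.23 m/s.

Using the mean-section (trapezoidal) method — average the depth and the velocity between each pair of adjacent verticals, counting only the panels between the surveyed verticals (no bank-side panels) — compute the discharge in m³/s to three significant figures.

2.04 m³/s

Panel 1-2: Δb = 1.19 m, d̄ = (0.41+1.12)/2 = 0.765, v̄ = (0.14+0.30)/2 = 0.22 → q = 1.19×0.765×0.22 = 0.2003 m³/s
Panel 2-3: Δb = 2.6 m, d̄ = (1.12+1.37)/2 = 1.245, v̄ = (0.30+0.39)/2 = 0.345 → q = 2.6×1.245×0.345 = 1.117 m³/s
Panel 3-4: Δb = 1.2 m, d̄ = (1.37+1.00)/2 = 1.185, v̄ = (0.39+0.37)/2 = 0.38 → q = 1.2×1.185×0.38 = 0.5404 m³/s
Panel 4-5: Δb = 0.9 m, d̄ = (1.00+0.37)/2 = 0.685, v̄ = (0.37+0.23)/2 = 0.3 → q = 0.9×0.685×0.3 = 0.1850 m³/s
Q = Σ q = 2.042 m³/s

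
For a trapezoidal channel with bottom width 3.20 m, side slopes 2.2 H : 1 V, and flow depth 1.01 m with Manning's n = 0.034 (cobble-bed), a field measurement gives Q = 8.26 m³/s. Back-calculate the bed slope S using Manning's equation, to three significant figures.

0.00442

A = (b + z·y)·y = (3.20 + 2.2×1.01)×1.01 = 5.476 m²
P = b + 2y√(1+z²) = 3.20 + 2×1.01×√(1+2.2²) = 8.082 m
R = A/P = 5.476/8.082 = 0.6776 m
S = (Q·n / (1·A·R^(2/3)))² = (8.26×0.034 / (1×5.476×0.7715))² = 0.004419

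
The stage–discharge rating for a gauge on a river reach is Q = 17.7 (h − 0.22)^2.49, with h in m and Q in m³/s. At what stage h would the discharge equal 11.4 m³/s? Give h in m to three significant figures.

h − h₀ = (Q/C)^(1/b) = (11.4/17.7)^(1/2.49) = 0.8380 m
h = 0.22 + 0.8380 = 1.058 m

1.06 m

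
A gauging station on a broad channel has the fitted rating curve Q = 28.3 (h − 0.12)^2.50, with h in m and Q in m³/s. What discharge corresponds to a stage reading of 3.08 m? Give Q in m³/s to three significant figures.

Q = 28.3 × (3.08 − 0.12)^2.50 = 28.3 × 2.96^2.50 = 426.6 m³/s

427 m³/s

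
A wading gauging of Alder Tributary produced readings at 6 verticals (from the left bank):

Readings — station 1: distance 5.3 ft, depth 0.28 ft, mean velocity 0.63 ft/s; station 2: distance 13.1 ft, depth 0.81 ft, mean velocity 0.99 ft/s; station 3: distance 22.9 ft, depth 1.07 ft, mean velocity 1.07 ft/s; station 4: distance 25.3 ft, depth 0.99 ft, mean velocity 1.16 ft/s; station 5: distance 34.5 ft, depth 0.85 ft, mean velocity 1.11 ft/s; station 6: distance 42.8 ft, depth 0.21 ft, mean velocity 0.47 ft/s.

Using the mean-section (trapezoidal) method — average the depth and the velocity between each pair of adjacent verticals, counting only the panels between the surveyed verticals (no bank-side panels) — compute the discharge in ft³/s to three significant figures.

Panel 1-2: Δb = 7.8 ft, d̄ = (0.28+0.81)/2 = 0.545, v̄ = (0.63+0.99)/2 = 0.81 → q = 7.8×0.545×0.81 = 3.443 ft³/s
Panel 2-3: Δb = 9.8 ft, d̄ = (0.81+1.07)/2 = 0.94, v̄ = (0.99+1.07)/2 = 1.03 → q = 9.8×0.94×1.03 = 9.488 ft³/s
Panel 3-4: Δb = 2.4 ft, d̄ = (1.07+0.99)/2 = 1.03, v̄ = (1.07+1.16)/2 = 1.115 → q = 2.4×1.03×1.115 = 2.756 ft³/s
Panel 4-5: Δb = 9.2 ft, d̄ = (0.99+0.85)/2 = 0.92, v̄ = (1.16+1.11)/2 = 1.135 → q = 9.2×0.92×1.135 = 9.607 ft³/s
Panel 5-6: Δb = 8.3 ft, d̄ = (0.85+0.21)/2 = 0.53, v̄ = (1.11+0.47)/2 = 0.79 → q = 8.3×0.53×0.79 = 3.475 ft³/s
Q = Σ q = 28.77 ft³/s

28.8 ft³/s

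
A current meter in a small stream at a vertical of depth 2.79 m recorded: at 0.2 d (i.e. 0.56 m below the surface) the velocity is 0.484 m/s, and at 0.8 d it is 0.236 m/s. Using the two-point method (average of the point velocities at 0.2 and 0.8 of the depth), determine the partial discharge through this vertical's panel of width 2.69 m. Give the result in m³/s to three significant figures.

2.70 m³/s

v̄ = (0.484 + 0.236) / 2 = 0.3600 m/s
q = v̄ × d × w = 0.3600 × 2.79 × 2.69 = 2.702 m³/s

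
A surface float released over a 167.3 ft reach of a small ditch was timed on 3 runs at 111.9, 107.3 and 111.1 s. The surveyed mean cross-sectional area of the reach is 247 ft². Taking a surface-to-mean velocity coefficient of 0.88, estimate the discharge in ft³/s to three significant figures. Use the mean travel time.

t̄ = (111.9 + 107.3 + 111.1) / 3 = 110.1 s
v_surface = L / t̄ = 167.3 / 110.1 = 1.520 ft/s
v_mean = 0.88 × 1.520 = 1.337 ft/s
Q = A × v_mean = 247 × 1.337 = 330.3 ft³/s

330 ft³/s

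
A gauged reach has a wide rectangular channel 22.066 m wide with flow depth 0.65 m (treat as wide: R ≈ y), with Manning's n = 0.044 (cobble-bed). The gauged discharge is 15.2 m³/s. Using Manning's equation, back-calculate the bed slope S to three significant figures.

0.00386

A = b·y = 22.066 × 0.65 = 14.34 m²
Wide channel: R ≈ y = 0.65 m
S = (Q·n / (1·A·R^(2/3)))² = (15.2×0.044 / (1×14.34×0.7504))² = 0.003862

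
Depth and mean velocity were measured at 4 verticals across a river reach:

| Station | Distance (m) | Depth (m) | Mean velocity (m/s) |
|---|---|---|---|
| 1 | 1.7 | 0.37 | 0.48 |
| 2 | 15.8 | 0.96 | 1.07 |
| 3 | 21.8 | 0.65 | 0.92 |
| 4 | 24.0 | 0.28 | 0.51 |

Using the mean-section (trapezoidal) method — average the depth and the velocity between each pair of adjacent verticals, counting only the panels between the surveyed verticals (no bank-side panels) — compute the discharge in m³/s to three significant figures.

12.8 m³/s

Panel 1-2: Δb = 14.1 m, d̄ = (0.37+0.96)/2 = 0.665, v̄ = (0.48+1.07)/2 = 0.775 → q = 14.1×0.665×0.775 = 7.267 m³/s
Panel 2-3: Δb = 6 m, d̄ = (0.96+0.65)/2 = 0.805, v̄ = (1.07+0.92)/2 = 0.995 → q = 6×0.805×0.995 = 4.806 m³/s
Panel 3-4: Δb = 2.2 m, d̄ = (0.65+0.28)/2 = 0.465, v̄ = (0.92+0.51)/2 = 0.715 → q = 2.2×0.465×0.715 = 0.7314 m³/s
Q = Σ q = 12.80 m³/s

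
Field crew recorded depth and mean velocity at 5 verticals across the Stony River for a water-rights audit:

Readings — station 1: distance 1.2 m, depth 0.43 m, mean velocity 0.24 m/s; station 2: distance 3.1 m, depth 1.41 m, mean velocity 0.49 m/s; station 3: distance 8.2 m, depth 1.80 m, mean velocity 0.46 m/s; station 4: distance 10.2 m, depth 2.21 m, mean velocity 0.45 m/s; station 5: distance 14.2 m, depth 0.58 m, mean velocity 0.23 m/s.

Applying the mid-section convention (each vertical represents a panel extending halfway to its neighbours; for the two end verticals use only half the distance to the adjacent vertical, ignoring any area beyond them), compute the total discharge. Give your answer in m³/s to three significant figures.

w_1 = (3.1 − 1.2)/2 = 0.95 m; q_1 = 0.24 × 0.43 × 0.95 = 0.09804 m³/s
w_2 = (8.2 − 1.2)/2 = 3.5 m; q_2 = 0.49 × 1.41 × 3.5 = 2.418 m³/s
w_3 = (10.2 − 3.1)/2 = 3.55 m; q_3 = 0.46 × 1.80 × 3.55 = 2.939 m³/s
w_4 = (14.2 − 8.2)/2 = 3 m; q_4 = 0.45 × 2.21 × 3 = 2.984 m³/s
w_5 = (14.2 − 10.2)/2 = 2 m; q_5 = 0.23 × 0.58 × 2 = 0.2668 m³/s
Q = Σ qᵢ = 8.706 m³/s

8.71 m³/s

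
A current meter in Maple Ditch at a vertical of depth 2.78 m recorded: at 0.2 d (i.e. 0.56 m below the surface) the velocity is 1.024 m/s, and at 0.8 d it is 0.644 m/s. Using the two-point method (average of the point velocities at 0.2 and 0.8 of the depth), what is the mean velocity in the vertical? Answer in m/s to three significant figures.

0.834 m/s

v̄ = (1.024 + 0.644) / 2 = 0.8340 m/s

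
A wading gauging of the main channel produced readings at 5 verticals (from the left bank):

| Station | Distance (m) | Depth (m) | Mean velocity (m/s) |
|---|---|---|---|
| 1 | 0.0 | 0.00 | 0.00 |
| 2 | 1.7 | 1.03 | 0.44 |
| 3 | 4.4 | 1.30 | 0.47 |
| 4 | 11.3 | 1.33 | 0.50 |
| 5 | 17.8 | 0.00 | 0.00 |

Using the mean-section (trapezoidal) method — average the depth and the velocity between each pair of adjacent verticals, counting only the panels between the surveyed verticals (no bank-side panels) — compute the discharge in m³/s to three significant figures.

7.11 m³/s

Panel 1-2: Δb = 1.7 m, d̄ = (0.00+1.03)/2 = 0.515, v̄ = (0.00+0.44)/2 = 0.22 → q = 1.7×0.515×0.22 = 0.1926 m³/s
Panel 2-3: Δb = 2.7 m, d̄ = (1.03+1.30)/2 = 1.165, v̄ = (0.44+0.47)/2 = 0.455 → q = 2.7×1.165×0.455 = 1.431 m³/s
Panel 3-4: Δb = 6.9 m, d̄ = (1.30+1.33)/2 = 1.315, v̄ = (0.47+0.50)/2 = 0.485 → q = 6.9×1.315×0.485 = 4.401 m³/s
Panel 4-5: Δb = 6.5 m, d̄ = (1.33+0.00)/2 = 0.665, v̄ = (0.50+0.00)/2 = 0.25 → q = 6.5×0.665×0.25 = 1.081 m³/s
Q = Σ q = 7.105 m³/s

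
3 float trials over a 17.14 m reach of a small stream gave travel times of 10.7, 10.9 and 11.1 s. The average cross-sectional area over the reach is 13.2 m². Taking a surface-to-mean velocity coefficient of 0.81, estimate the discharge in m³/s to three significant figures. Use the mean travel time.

t̄ = (10.7 + 10.9 + 11.1) / 3 = 10.9 s
v_surface = L / t̄ = 17.14 / 10.9 = 1.572 m/s
v_mean = 0.81 × 1.572 = 1.274 m/s
Q = A × v_mean = 13.2 × 1.274 = 16.81 m³/s

16.8 m³/s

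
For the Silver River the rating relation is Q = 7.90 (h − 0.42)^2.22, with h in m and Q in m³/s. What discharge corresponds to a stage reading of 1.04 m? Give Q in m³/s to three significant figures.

Q = 7.90 × (1.04 − 0.42)^2.22 = 7.90 × 0.62^2.22 = 2.734 m³/s

2.73 m³/s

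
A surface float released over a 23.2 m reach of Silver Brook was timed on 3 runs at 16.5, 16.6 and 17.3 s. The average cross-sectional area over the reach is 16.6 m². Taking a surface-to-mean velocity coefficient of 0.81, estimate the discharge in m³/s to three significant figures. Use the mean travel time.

t̄ = (16.5 + 16.6 + 17.3) / 3 = 16.8 s
v_surface = L / t̄ = 23.2 / 16.8 = 1.381 m/s
v_mean = 0.81 × 1.381 = 1.119 m/s
Q = A × v_mean = 16.6 × 1.119 = 18.57 m³/s

18.6 m³/s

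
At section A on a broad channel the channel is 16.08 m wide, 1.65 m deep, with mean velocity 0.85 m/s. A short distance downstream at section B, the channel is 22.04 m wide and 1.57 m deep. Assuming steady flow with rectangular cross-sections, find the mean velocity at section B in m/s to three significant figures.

0.652 m/s

Q = A₁V₁ = (16.08×1.65) × 0.85 = 22.55 m³/s
A₂ = 22.04 × 1.57 = 34.60 m²
V₂ = Q/A₂ = 22.55/34.60 = 0.6517 m/s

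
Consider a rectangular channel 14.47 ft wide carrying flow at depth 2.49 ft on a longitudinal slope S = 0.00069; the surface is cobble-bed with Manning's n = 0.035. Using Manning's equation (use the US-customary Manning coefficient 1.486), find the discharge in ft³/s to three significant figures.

60.6 ft³/s

A = b·y = 14.47 × 2.49 = 36.03 ft²
P = b + 2y = 14.47 + 2×2.49 = 19.45 ft
R = A/P = 36.03/19.45 = 1.852 ft
Q = (1.486/n)·A·R^(2/3)·S^(1/2) = (1.486/0.035) × 36.03 × 1.852^(2/3) × 0.00069^(1/2) = 60.61 ft³/s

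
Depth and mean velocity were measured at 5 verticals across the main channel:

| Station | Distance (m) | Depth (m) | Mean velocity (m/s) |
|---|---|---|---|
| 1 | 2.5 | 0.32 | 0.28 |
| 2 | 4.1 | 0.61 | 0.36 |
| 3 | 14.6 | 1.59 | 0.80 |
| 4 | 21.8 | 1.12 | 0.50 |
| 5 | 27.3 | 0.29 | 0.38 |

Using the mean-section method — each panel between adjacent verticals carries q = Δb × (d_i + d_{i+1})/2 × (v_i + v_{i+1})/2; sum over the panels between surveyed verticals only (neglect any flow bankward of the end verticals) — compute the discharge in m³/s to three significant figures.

15.0 m³/s

Panel 1-2: Δb = 1.6 m, d̄ = (0.32+0.61)/2 = 0.465, v̄ = (0.28+0.36)/2 = 0.32 → q = 1.6×0.465×0.32 = 0.2381 m³/s
Panel 2-3: Δb = 10.5 m, d̄ = (0.61+1.59)/2 = 1.1, v̄ = (0.36+0.80)/2 = 0.58 → q = 10.5×1.1×0.58 = 6.699 m³/s
Panel 3-4: Δb = 7.2 m, d̄ = (1.59+1.12)/2 = 1.355, v̄ = (0.80+0.50)/2 = 0.65 → q = 7.2×1.355×0.65 = 6.341 m³/s
Panel 4-5: Δb = 5.5 m, d̄ = (1.12+0.29)/2 = 0.705, v̄ = (0.50+0.38)/2 = 0.44 → q = 5.5×0.705×0.44 = 1.706 m³/s
Q = Σ q = 14.98 m³/s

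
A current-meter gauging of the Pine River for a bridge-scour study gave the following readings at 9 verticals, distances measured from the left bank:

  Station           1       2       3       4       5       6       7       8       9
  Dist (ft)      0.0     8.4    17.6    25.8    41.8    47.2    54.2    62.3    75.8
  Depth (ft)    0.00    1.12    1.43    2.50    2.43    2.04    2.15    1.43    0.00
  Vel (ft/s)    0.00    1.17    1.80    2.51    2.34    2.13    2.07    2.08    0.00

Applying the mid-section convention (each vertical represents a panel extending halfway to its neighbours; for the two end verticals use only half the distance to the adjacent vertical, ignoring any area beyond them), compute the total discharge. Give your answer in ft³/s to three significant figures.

w_2 = (17.6 − 0.0)/2 = 8.8 ft; q_2 = 1.17 × 1.12 × 8.8 = 11.53 ft³/s
w_3 = (25.8 − 8.4)/2 = 8.7 ft; q_3 = 1.80 × 1.43 × 8.7 = 22.39 ft³/s
w_4 = (41.8 − 17.6)/2 = 12.1 ft; q_4 = 2.51 × 2.50 × 12.1 = 75.93 ft³/s
w_5 = (47.2 − 25.8)/2 = 10.7 ft; q_5 = 2.34 × 2.43 × 10.7 = 60.84 ft³/s
w_6 = (54.2 − 41.8)/2 = 6.2 ft; q_6 = 2.13 × 2.04 × 6.2 = 26.94 ft³/s
w_7 = (62.3 − 47.2)/2 = 7.55 ft; q_7 = 2.07 × 2.15 × 7.55 = 33.60 ft³/s
w_8 = (75.8 − 54.2)/2 = 10.8 ft; q_8 = 2.08 × 1.43 × 10.8 = 32.12 ft³/s
Stations 1, 9 contribute zero (depth or velocity is 0).
Q = Σ qᵢ = 263.4 ft³/s

263 ft³/s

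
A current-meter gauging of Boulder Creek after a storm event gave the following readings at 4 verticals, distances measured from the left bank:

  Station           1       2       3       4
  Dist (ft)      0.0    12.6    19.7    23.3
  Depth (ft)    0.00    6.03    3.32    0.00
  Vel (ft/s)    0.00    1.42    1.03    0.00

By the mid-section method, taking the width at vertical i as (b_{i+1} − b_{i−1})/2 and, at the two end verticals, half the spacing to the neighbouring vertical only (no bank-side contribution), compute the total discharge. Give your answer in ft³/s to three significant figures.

w_2 = (19.7 − 0.0)/2 = 9.85 ft; q_2 = 1.42 × 6.03 × 9.85 = 84.34 ft³/s
w_3 = (23.3 − 12.6)/2 = 5.35 ft; q_3 = 1.03 × 3.32 × 5.35 = 18.29 ft³/s
Stations 1, 4 contribute zero (depth or velocity is 0).
Q = Σ qᵢ = 102.6 ft³/s

103 ft³/s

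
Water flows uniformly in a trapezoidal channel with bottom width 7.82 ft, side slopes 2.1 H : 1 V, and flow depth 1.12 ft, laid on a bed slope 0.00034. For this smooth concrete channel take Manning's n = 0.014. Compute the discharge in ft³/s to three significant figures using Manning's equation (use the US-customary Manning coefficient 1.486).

20.4 ft³/s

A = (b + z·y)·y = (7.82 + 2.1×1.12)×1.12 = 11.39 ft²
P = b + 2y√(1+z²) = 7.82 + 2×1.12×√(1+2.1²) = 13.03 ft
R = A/P = 11.39/13.03 = 0.8743 ft
Q = (1.486/n)·A·R^(2/3)·S^(1/2) = (1.486/0.014) × 11.39 × 0.8743^(2/3) × 0.00034^(1/2) = 20.39 ft³/s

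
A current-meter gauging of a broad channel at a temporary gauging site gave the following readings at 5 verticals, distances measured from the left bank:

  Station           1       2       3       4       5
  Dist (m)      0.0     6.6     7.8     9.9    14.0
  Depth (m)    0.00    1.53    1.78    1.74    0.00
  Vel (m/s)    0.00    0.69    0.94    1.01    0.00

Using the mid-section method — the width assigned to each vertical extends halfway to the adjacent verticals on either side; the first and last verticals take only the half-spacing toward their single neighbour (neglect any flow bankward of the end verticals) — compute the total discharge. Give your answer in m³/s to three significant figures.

w_2 = (7.8 − 0.0)/2 = 3.9 m; q_2 = 0.69 × 1.53 × 3.9 = 4.117 m³/s
w_3 = (9.9 − 6.6)/2 = 1.65 m; q_3 = 0.94 × 1.78 × 1.65 = 2.761 m³/s
w_4 = (14.0 − 7.8)/2 = 3.1 m; q_4 = 1.01 × 1.74 × 3.1 = 5.448 m³/s
Stations 1, 5 contribute zero (depth or velocity is 0).
Q = Σ qᵢ = 12.33 m³/s

12.3 m³/s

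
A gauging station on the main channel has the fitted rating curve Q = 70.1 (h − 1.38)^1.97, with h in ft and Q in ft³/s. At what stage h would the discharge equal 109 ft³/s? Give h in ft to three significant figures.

h − h₀ = (Q/C)^(1/b) = (109/70.1)^(1/1.97) = 1.251 ft
h = 1.38 + 1.251 = 2.631 ft

2.63 ft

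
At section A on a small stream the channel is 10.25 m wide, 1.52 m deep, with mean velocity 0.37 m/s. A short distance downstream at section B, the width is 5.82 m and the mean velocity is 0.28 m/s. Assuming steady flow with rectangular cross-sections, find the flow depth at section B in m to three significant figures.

Q = A₁V₁ = (10.25×1.52) × 0.37 = 5.765 m³/s
d₂ = Q/(b₂ V₂) = 5.765/(5.82×0.28) = 3.537 m

3.54 m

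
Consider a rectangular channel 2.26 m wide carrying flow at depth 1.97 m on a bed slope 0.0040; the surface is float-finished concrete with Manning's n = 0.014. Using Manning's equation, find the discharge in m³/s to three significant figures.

A = b·y = 2.26 × 1.97 = 4.452 m²
P = b + 2y = 2.26 + 2×1.97 = 6.200 m
R = A/P = 4.452/6.200 = 0.7181 m
Q = (1/n)·A·R^(2/3)·S^(1/2) = (1/0.014) × 4.452 × 0.7181^(2/3) × 0.0040^(1/2) = 16.13 m³/s

16.1 m³/s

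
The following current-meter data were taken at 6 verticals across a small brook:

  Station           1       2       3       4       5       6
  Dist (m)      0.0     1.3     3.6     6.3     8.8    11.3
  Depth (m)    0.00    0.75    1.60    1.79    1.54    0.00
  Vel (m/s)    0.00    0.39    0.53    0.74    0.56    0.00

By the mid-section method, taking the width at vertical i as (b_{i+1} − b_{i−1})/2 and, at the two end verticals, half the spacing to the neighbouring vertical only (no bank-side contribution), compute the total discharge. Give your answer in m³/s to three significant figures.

8.25 m³/s

w_2 = (3.6 − 0.0)/2 = 1.8 m; q_2 = 0.39 × 0.75 × 1.8 = 0.5265 m³/s
w_3 = (6.3 − 1.3)/2 = 2.5 m; q_3 = 0.53 × 1.60 × 2.5 = 2.120 m³/s
w_4 = (8.8 − 3.6)/2 = 2.6 m; q_4 = 0.74 × 1.79 × 2.6 = 3.444 m³/s
w_5 = (11.3 − 6.3)/2 = 2.5 m; q_5 = 0.56 × 1.54 × 2.5 = 2.156 m³/s
Stations 1, 6 contribute zero (depth or velocity is 0).
Q = Σ qᵢ = 8.246 m³/s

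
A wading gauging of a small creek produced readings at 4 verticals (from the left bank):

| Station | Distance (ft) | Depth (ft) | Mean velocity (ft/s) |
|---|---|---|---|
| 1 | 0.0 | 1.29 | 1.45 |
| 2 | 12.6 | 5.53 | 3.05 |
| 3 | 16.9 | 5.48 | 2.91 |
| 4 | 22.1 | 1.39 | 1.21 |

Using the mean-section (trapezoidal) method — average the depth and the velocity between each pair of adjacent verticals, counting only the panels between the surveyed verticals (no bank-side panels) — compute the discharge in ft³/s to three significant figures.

Panel 1-2: Δb = 12.6 ft, d̄ = (1.29+5.53)/2 = 3.41, v̄ = (1.45+3.05)/2 = 2.25 → q = 12.6×3.41×2.25 = 96.67 ft³/s
Panel 2-3: Δb = 4.3 ft, d̄ = (5.53+5.48)/2 = 5.505, v̄ = (3.05+2.91)/2 = 2.98 → q = 4.3×5.505×2.98 = 70.54 ft³/s
Panel 3-4: Δb = 5.2 ft, d̄ = (5.48+1.39)/2 = 3.435, v̄ = (2.91+1.21)/2 = 2.06 → q = 5.2×3.435×2.06 = 36.80 ft³/s
Q = Σ q = 204.0 ft³/s

204 ft³/s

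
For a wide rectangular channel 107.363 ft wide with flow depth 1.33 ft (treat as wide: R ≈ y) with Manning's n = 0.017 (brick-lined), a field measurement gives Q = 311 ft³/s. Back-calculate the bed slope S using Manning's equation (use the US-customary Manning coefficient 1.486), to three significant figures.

A = b·y = 107.363 × 1.33 = 142.8 ft²
Wide channel: R ≈ y = 1.33 ft
S = (Q·n / (1.486·A·R^(2/3)))² = (311×0.017 / (1.486×142.8×1.209))² = 0.0004245

0.000424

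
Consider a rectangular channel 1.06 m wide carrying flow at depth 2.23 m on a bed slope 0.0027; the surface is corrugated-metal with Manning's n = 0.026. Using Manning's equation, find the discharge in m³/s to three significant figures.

A = b·y = 1.06 × 2.23 = 2.364 m²
P = b + 2y = 1.06 + 2×2.23 = 5.520 m
R = A/P = 2.364/5.520 = 0.4282 m
Q = (1/n)·A·R^(2/3)·S^(1/2) = (1/0.026) × 2.364 × 0.4282^(2/3) × 0.0027^(1/2) = 2.684 m³/s

2.68 m³/s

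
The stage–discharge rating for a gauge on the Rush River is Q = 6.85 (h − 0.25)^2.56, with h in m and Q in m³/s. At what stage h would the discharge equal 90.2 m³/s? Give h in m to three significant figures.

2.99 m

h − h₀ = (Q/C)^(1/b) = (90.2/6.85)^(1/2.56) = 2.737 m
h = 0.25 + 2.737 = 2.987 m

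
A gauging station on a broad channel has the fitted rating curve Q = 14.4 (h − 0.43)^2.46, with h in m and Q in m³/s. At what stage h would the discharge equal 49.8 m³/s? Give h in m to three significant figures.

h − h₀ = (Q/C)^(1/b) = (49.8/14.4)^(1/2.46) = 1.656 m
h = 0.43 + 1.656 = 2.086 m

2.09 m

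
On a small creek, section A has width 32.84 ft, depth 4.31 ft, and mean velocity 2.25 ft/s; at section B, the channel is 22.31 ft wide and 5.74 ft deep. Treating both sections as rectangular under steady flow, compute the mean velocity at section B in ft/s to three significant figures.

2.49 ft/s

Q = A₁V₁ = (32.84×4.31) × 2.25 = 318.5 ft³/s
A₂ = 22.31 × 5.74 = 128.1 ft²
V₂ = Q/A₂ = 318.5/128.1 = 2.487 ft/s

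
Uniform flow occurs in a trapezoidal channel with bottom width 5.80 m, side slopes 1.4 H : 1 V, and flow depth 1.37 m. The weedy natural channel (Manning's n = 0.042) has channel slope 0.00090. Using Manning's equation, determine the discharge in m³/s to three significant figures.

A = (b + z·y)·y = (5.80 + 1.4×1.37)×1.37 = 10.57 m²
P = b + 2y√(1+z²) = 5.80 + 2×1.37×√(1+1.4²) = 10.51 m
R = A/P = 10.57/10.51 = 1.006 m
Q = (1/n)·A·R^(2/3)·S^(1/2) = (1/0.042) × 10.57 × 1.006^(2/3) × 0.00090^(1/2) = 7.581 m³/s

7.58 m³/s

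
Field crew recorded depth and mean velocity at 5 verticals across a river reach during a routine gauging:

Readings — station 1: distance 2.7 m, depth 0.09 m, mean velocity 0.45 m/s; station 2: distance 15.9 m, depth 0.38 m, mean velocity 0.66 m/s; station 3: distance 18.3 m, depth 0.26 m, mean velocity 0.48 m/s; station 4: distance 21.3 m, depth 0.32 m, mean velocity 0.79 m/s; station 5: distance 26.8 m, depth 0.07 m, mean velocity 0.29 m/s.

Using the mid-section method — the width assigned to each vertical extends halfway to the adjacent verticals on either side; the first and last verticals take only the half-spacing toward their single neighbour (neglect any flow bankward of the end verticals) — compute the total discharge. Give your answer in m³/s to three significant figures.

w_1 = (15.9 − 2.7)/2 = 6.6 m; q_1 = 0.45 × 0.09 × 6.6 = 0.2673 m³/s
w_2 = (18.3 − 2.7)/2 = 7.8 m; q_2 = 0.66 × 0.38 × 7.8 = 1.956 m³/s
w_3 = (21.3 − 15.9)/2 = 2.7 m; q_3 = 0.48 × 0.26 × 2.7 = 0.3370 m³/s
w_4 = (26.8 − 18.3)/2 = 4.25 m; q_4 = 0.79 × 0.32 × 4.25 = 1.074 m³/s
w_5 = (26.8 − 21.3)/2 = 2.75 m; q_5 = 0.29 × 0.07 × 2.75 = 0.05583 m³/s
Q = Σ qᵢ = 3.691 m³/s

3.69 m³/s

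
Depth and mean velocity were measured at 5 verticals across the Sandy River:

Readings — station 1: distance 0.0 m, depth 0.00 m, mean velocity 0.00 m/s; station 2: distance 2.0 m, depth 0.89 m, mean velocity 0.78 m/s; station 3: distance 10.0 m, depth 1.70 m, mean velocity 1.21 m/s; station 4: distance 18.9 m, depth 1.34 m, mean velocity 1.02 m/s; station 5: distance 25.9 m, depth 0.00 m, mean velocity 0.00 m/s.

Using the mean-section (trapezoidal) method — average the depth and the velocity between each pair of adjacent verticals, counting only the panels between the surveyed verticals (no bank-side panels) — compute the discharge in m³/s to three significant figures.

Panel 1-2: Δb = 2 m, d̄ = (0.00+0.89)/2 = 0.445, v̄ = (0.00+0.78)/2 = 0.39 → q = 2×0.445×0.39 = 0.3471 m³/s
Panel 2-3: Δb = 8 m, d̄ = (0.89+1.70)/2 = 1.295, v̄ = (0.78+1.21)/2 = 0.995 → q = 8×1.295×0.995 = 10.31 m³/s
Panel 3-4: Δb = 8.9 m, d̄ = (1.70+1.34)/2 = 1.52, v̄ = (1.21+1.02)/2 = 1.115 → q = 8.9×1.52×1.115 = 15.08 m³/s
Panel 4-5: Δb = 7 m, d̄ = (1.34+0.00)/2 = 0.67, v̄ = (1.02+0.00)/2 = 0.51 → q = 7×0.67×0.51 = 2.392 m³/s
Q = Σ q = 28.13 m³/s

28.1 m³/s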